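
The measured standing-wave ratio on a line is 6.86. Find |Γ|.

|Γ| ≈ 0.746

|Γ| = (S − 1)/(S + 1) = (6.86 − 1)/(6.86 + 1) = 5.86/7.86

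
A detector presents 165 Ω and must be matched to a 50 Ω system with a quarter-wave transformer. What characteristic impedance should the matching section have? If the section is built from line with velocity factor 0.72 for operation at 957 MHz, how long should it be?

Z_qwt = √(Z_0·R_L) = √(50 × 165) = √8250
λ = 0.72·c/f = 0.226 m, so l = λ/4 = 0.0564 m

Z_qwt ≈ 90.8 Ω; length ≈ 5.64 cm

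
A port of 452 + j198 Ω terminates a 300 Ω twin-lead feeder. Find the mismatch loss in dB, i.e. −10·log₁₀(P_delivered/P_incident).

Γ = (152 + j198)/(752 + j198), |Γ| = 0.321
|Γ|² = 0.103, so P_del/P_inc = 1 − |Γ|² = 0.897
ML = −10·log₁₀(1 − |Γ|²)

mismatch loss ≈ 0.472 dB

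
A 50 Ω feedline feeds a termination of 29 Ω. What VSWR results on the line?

Γ = (29 − 50)/(29 + 50) = -0.266
VSWR = (1 + 0.266)/(1 − 0.266)

VSWR ≈ 1.72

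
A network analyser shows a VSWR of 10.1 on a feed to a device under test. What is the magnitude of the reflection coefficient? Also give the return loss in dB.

|Γ| ≈ 0.82; return loss ≈ 1.73 dB

|Γ| = (S − 1)/(S + 1) = (10.1 − 1)/(10.1 + 1) = 9.1/11.1
RL = −20·log₁₀|Γ| = −20·log₁₀(0.82)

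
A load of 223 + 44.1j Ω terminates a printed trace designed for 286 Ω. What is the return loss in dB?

RL ≈ 16.4 dB

Γ = (-63 + j44.1)/(509 + j44.1), |Γ| = 0.151
RL = −20·log₁₀|Γ| = −20·log₁₀(0.151)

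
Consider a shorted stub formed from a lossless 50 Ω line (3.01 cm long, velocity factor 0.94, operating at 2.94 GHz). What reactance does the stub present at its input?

X_in ≈ -118 Ω (capacitive)

λ = v/f = 0.94·c / 2.94 GHz = 0.0959 m
βl = 2π·l/λ = 2π × 0.314 = 113°
tan(βl) = -2.36
For a shorted stub, Z_in = jZ_0·tan(βl)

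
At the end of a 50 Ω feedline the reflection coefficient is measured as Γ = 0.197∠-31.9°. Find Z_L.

Z_L = Z_0·(1 + Γ)/(1 − Γ) = 50·(1.17 − j0.104)/(0.833 + j0.104)

Z_L ≈ 68.2 − j14.8 Ω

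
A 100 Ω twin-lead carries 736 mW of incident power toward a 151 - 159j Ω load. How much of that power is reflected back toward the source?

P_reflected ≈ 232 mW

|Γ| = |(51 − j159)/(251 − j159)| = 0.562
|Γ|² = 0.316
P_refl = |Γ|²·P_inc = 232 mW, P_del = (1 − |Γ|²)·P_inc = 504 mW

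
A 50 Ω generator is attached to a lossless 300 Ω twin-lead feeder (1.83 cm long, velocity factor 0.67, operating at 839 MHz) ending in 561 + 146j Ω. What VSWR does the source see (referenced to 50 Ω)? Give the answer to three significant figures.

λ = v/f = 0.67·c / 839 MHz = 0.24 m
βl = 2π·l/λ = 2π × 0.0764 = 27.5°
tan(βl) = 0.521
Z_in = Z_0·(Z_L + jZ_0·tanβl)/(Z_0 + jZ_L·tanβl) = 474 − j213 Ω
Γ_s = (Z_in − Z_s)/(Z_in + Z_s) = (424 − j213)/(524 − j213), |Γ_s| = 0.839
VSWR = (1 + |Γ_s|)/(1 − |Γ_s|)

VSWR ≈ 11.4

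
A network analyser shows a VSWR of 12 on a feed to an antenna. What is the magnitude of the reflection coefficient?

|Γ| = (S − 1)/(S + 1) = (12 − 1)/(12 + 1) = 11/13

|Γ| ≈ 0.846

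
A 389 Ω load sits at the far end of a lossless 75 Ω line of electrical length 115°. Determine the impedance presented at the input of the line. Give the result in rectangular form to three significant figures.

tan(βl) = tan(115°) = -2.14
Z_in = Z_0·(Z_L + jZ_0·tanβl)/(Z_0 + jZ_L·tanβl)
     = 75·(389 − j161)/(75 − j834)

Z_in ≈ 17.5 + j33.4 Ω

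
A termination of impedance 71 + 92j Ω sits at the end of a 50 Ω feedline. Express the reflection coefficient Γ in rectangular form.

Γ = (Z_L − Z_0)/(Z_L + Z_0) = (21 + j92)/(121 + j92)

Γ ≈ 0.476 + j0.398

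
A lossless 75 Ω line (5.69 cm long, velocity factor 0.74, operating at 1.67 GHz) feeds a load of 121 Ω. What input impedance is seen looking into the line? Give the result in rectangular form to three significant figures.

λ = v/f = 0.74·c / 1.67 GHz = 0.133 m
βl = 2π·l/λ = 2π × 0.428 = 154°
tan(βl) = tan(154°) = -0.486
Z_in = Z_0·(Z_L + jZ_0·tanβl)/(Z_0 + jZ_L·tanβl)
     = 75·(121 − j36.4)/(75 − j58.8)

Z_in ≈ 92.6 + j36.2 Ω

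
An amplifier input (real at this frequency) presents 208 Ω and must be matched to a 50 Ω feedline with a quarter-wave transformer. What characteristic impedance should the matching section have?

Z_qwt ≈ 102 Ω

Z_qwt = √(Z_0·R_L) = √(50 × 208) = √10400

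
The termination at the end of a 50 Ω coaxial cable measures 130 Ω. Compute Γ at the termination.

Γ = 0.444

Γ = (Z_L − Z_0)/(Z_L + Z_0) = (130 − 50)/(130 + 50) = 80/180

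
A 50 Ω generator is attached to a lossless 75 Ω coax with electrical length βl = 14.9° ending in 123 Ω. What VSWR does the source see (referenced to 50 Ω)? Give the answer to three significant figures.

tan(βl) = 0.266
Z_in = Z_0·(Z_L + jZ_0·tanβl)/(Z_0 + jZ_L·tanβl) = 111 − j28.3 Ω
Γ_s = (Z_in − Z_s)/(Z_in + Z_s) = (60.6 − j28.3)/(161 − j28.3), |Γ_s| = 0.41
VSWR = (1 + |Γ_s|)/(1 − |Γ_s|)

VSWR ≈ 2.39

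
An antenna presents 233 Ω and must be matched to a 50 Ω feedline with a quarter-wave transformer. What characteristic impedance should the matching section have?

Z_qwt = √(Z_0·R_L) = √(50 × 233) = √11650

Z_qwt ≈ 108 Ω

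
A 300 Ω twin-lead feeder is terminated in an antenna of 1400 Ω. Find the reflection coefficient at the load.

Γ = 0.647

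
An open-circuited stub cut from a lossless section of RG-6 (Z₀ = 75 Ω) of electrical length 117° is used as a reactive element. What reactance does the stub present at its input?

tan(βl) = -1.96
For an open-circuited stub, Z_in = −jZ_0·cot(βl) = −jZ_0/tan(βl)

X_in ≈ 38.2 Ω (inductive)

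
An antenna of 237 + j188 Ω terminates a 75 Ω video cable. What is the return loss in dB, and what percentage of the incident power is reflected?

RL ≈ 3.33 dB; 46.4% of incident power reflected

Γ = (162 + j188)/(312 + j188), |Γ| = 0.681
RL = −20·log₁₀(0.681) = 3.33 dB
P_refl/P_inc = |Γ|² = 0.464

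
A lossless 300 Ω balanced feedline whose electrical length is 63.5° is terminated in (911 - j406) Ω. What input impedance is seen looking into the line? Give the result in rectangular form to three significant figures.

Z_in ≈ 89.9 − j94.7 Ω

tan(βl) = tan(63.5°) = 2.01
Z_in = Z_0·(Z_L + jZ_0·tanβl)/(Z_0 + jZ_L·tanβl)
     = 300·(911 + j196)/(1110 + j1830)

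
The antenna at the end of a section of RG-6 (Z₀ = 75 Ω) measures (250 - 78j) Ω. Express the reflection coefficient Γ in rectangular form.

Γ ≈ 0.564 − j0.105

Γ = (Z_L − Z_0)/(Z_L + Z_0) = (175 − j78)/(325 − j78)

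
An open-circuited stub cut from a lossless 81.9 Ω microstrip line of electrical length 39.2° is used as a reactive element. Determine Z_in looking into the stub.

tan(βl) = 0.816
For an open-circuited stub, Z_in = −jZ_0·cot(βl) = −jZ_0/tan(βl)

Z_in ≈ −j100 Ω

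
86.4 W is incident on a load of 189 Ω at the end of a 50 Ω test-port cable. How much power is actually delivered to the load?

Γ = (189 − 50)/(189 + 50) = 0.582
|Γ|² = 0.338
P_refl = |Γ|²·P_inc = 29.2 W, P_del = (1 − |Γ|²)·P_inc = 57.2 W

P_delivered ≈ 57.2 W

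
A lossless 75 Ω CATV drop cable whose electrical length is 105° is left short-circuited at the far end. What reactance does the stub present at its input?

X_in ≈ -280 Ω (capacitive)

tan(βl) = -3.73
For a short-circuited stub, Z_in = jZ_0·tan(βl)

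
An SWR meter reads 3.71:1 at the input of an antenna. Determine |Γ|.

|Γ| ≈ 0.575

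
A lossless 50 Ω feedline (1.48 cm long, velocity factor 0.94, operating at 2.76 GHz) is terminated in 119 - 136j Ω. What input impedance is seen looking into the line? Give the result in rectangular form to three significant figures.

λ = v/f = 0.94·c / 2.76 GHz = 0.102 m
βl = 2π·l/λ = 2π × 0.145 = 52.1°
tan(βl) = tan(52.1°) = 1.29
Z_in = Z_0·(Z_L + jZ_0·tanβl)/(Z_0 + jZ_L·tanβl)
     = 50·(119 − j71.7)/(225 + j153)

Z_in ≈ 10.7 − j23.2 Ω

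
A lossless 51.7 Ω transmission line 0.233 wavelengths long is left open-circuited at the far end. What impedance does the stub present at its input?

βl = 2π × 0.233 = 83.9°
tan(βl) = 9.33
For an open-circuited stub, Z_in = −jZ_0·cot(βl) = −jZ_0/tan(βl)

Z_in ≈ −j5.54 Ω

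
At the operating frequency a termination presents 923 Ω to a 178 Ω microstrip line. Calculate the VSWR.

For a purely resistive load, VSWR = R_L/Z_0 or Z_0/R_L (whichever > 1) = 923/178

VSWR ≈ 5.19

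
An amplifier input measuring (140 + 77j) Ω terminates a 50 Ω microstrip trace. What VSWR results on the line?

VSWR ≈ 3.74

Γ = (Z_L − Z_0)/(Z_L + Z_0) = (90 + j77)/(190 + j77)
|Γ| = 118/205 = 0.578
VSWR = (1 + |Γ|)/(1 − |Γ|) = 1.58/0.422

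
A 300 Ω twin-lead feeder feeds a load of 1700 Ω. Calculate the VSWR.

For a purely resistive load, VSWR = R_L/Z_0 or Z_0/R_L (whichever > 1) = 1700/300

VSWR ≈ 5.67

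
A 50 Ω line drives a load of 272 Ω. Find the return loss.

RL ≈ 3.23 dB

Γ = (272 − 50)/(272 + 50) = 0.689
RL = −20·log₁₀|Γ| = −20·log₁₀(0.689)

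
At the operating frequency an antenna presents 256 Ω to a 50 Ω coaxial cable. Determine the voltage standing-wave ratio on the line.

VSWR ≈ 5.12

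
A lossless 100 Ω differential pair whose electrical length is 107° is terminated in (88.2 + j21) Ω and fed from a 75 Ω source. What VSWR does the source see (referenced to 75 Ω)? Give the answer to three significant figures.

tan(βl) = -3.27
Z_in = Z_0·(Z_L + jZ_0·tanβl)/(Z_0 + jZ_L·tanβl) = 92.4 − j23.4 Ω
Γ_s = (Z_in − Z_s)/(Z_in + Z_s) = (17.4 − j23.4)/(167 − j23.4), |Γ_s| = 0.173
VSWR = (1 + |Γ_s|)/(1 − |Γ_s|)

VSWR ≈ 1.42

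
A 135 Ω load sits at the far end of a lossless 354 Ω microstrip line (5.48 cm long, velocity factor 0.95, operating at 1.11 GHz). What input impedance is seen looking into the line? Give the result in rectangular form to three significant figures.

Z_in ≈ 711 + j354 Ω

λ = v/f = 0.95·c / 1.11 GHz = 0.257 m
βl = 2π·l/λ = 2π × 0.213 = 76.8°
tan(βl) = tan(76.8°) = 4.28
Z_in = Z_0·(Z_L + jZ_0·tanβl)/(Z_0 + jZ_L·tanβl)
     = 354·(135 + j1510)/(354 + j577)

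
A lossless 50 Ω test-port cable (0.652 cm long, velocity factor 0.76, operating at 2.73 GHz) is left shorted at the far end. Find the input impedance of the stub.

λ = v/f = 0.76·c / 2.73 GHz = 0.0835 m
βl = 2π·l/λ = 2π × 0.0781 = 28.1°
tan(βl) = 0.534
For a shorted stub, Z_in = jZ_0·tan(βl)

Z_in ≈ +j26.7 Ω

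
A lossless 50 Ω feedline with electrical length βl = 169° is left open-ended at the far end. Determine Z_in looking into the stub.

Z_in ≈ +j257 Ω

tan(βl) = -0.194
For an open-ended stub, Z_in = −jZ_0·cot(βl) = −jZ_0/tan(βl)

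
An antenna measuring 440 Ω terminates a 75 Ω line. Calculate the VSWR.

Γ = (440 − 75)/(440 + 75) = 0.709
VSWR = (1 + 0.709)/(1 − 0.709)

VSWR ≈ 5.87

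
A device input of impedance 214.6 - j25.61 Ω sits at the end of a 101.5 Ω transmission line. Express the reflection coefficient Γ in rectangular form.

Γ = (Z_L − Z_0)/(Z_L + Z_0) = (113.1 − j25.61)/(316.1 − j25.61)

Γ ≈ 0.362 − j0.0517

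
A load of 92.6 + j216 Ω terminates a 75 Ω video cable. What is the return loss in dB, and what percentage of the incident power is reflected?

RL ≈ 2.02 dB; 62.8% of incident power reflected

Γ = (17.6 + j216)/(167.6 + j216), |Γ| = 0.793
RL = −20·log₁₀(0.793) = 2.02 dB
P_refl/P_inc = |Γ|² = 0.628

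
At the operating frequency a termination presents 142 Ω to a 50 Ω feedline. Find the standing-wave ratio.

VSWR ≈ 2.84

For a purely resistive load, VSWR = R_L/Z_0 or Z_0/R_L (whichever > 1) = 142/50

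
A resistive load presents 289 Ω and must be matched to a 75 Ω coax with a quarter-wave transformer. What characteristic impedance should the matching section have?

Z_qwt ≈ 147 Ω

Z_qwt = √(Z_0·R_L) = √(75 × 289) = √21680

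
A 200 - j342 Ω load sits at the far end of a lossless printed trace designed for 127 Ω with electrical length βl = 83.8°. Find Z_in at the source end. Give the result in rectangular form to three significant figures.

Z_in ≈ 19.6 + j21.1 Ω

tan(βl) = tan(83.8°) = 9.21
Z_in = Z_0·(Z_L + jZ_0·tanβl)/(Z_0 + jZ_L·tanβl)
     = 127·(200 + j827)/(3280 + j1840)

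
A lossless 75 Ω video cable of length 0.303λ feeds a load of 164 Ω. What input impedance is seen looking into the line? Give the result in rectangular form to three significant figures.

βl = 2π × 0.303 = 109°
tan(βl) = tan(109°) = -2.89
Z_in = Z_0·(Z_L + jZ_0·tanβl)/(Z_0 + jZ_L·tanβl)
     = 75·(164 − j217)/(75 − j474)

Z_in ≈ 37.5 + j20 Ω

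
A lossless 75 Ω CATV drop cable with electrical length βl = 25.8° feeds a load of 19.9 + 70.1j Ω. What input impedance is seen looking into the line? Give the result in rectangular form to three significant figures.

tan(βl) = tan(25.8°) = 0.483
Z_in = Z_0·(Z_L + jZ_0·tanβl)/(Z_0 + jZ_L·tanβl)
     = 75·(19.9 + j106)/(41.1 + j9.62)

Z_in ≈ 77.5 + j176 Ω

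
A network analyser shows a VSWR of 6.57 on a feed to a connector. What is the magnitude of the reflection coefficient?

|Γ| = (S − 1)/(S + 1) = (6.57 − 1)/(6.57 + 1) = 5.57/7.57

|Γ| ≈ 0.736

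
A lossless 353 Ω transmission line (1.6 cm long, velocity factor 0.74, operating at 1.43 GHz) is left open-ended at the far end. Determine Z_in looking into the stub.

λ = v/f = 0.74·c / 1.43 GHz = 0.155 m
βl = 2π·l/λ = 2π × 0.103 = 37.1°
tan(βl) = 0.756
For an open-ended stub, Z_in = −jZ_0·cot(βl) = −jZ_0/tan(βl)

Z_in ≈ −j467 Ω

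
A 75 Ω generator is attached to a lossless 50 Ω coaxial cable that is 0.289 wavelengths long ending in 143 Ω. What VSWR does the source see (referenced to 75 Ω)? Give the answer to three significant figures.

βl = 2π × 0.289 = 104°
tan(βl) = -4
Z_in = Z_0·(Z_L + jZ_0·tanβl)/(Z_0 + jZ_L·tanβl) = 18.4 + j10.9 Ω
Γ_s = (Z_in − Z_s)/(Z_in + Z_s) = (-56.6 + j10.9)/(93.4 + j10.9), |Γ_s| = 0.612
VSWR = (1 + |Γ_s|)/(1 − |Γ_s|)

VSWR ≈ 4.16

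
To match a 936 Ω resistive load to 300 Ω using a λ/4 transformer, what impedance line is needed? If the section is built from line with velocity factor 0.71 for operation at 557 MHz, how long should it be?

Z_qwt ≈ 530 Ω; length ≈ 9.56 cm

Z_qwt = √(Z_0·R_L) = √(300 × 936) = √280800
λ = 0.71·c/f = 0.382 m, so l = λ/4 = 0.0956 m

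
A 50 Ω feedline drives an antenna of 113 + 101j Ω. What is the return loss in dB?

RL ≈ 4.14 dB

Γ = (63 + j101)/(163 + j101), |Γ| = 0.621
RL = −20·log₁₀|Γ| = −20·log₁₀(0.621)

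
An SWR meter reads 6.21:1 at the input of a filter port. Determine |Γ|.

|Γ| ≈ 0.723

|Γ| = (S − 1)/(S + 1) = (6.21 − 1)/(6.21 + 1) = 5.21/7.21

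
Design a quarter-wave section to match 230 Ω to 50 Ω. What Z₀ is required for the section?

Z_qwt = √(Z_0·R_L) = √(50 × 230) = √11500

Z_qwt ≈ 107 Ω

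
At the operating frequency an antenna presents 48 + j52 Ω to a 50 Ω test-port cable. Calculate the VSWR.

VSWR ≈ 2.77

Γ = (Z_L − Z_0)/(Z_L + Z_0) = (-2 + j52)/(98 + j52)
|Γ| = 52/111 = 0.469
VSWR = (1 + |Γ|)/(1 − |Γ|) = 1.47/0.531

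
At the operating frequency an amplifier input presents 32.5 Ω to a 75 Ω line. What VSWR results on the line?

VSWR ≈ 2.31

For a purely resistive load, VSWR = R_L/Z_0 or Z_0/R_L (whichever > 1) = 75/32.5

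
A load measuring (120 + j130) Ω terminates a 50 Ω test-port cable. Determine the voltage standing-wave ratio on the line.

VSWR ≈ 5.45

Γ = (Z_L − Z_0)/(Z_L + Z_0) = (70 + j130)/(170 + j130)
|Γ| = 148/214 = 0.69
VSWR = (1 + |Γ|)/(1 − |Γ|) = 1.69/0.31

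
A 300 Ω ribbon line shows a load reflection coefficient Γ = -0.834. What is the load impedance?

Z_L ≈ 27.2 Ω

Z_L = Z_0·(1 + Γ)/(1 − Γ) = 300·(0.166)/(1.83)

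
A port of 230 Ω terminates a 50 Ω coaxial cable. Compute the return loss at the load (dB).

Γ = (230 − 50)/(230 + 50) = 0.643
RL = −20·log₁₀|Γ| = −20·log₁₀(0.643)

RL ≈ 3.84 dB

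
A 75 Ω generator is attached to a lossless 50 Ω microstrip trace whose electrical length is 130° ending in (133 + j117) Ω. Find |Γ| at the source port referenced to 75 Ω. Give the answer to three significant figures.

tan(βl) = -1.19
Z_in = Z_0·(Z_L + jZ_0·tanβl)/(Z_0 + jZ_L·tanβl) = 13.2 + j26.2 Ω
Γ_s = (Z_in − Z_s)/(Z_in + Z_s) = (-61.8 + j26.2)/(88.2 + j26.2), |Γ_s| = 0.73

|Γ| ≈ 0.73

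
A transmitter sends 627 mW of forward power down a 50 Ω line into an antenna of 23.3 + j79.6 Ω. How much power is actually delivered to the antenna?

|Γ| = |(-26.7 + j79.6)/(73.3 + j79.6)| = 0.776
|Γ|² = 0.602
P_refl = |Γ|²·P_inc = 377 mW, P_del = (1 − |Γ|²)·P_inc = 250 mW

P_delivered ≈ 250 mW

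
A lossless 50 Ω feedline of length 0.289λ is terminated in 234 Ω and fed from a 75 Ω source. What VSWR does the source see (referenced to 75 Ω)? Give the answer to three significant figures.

VSWR ≈ 6.8

βl = 2π × 0.289 = 104°
tan(βl) = -4
Z_in = Z_0·(Z_L + jZ_0·tanβl)/(Z_0 + jZ_L·tanβl) = 11.3 + j11.9 Ω
Γ_s = (Z_in − Z_s)/(Z_in + Z_s) = (-63.7 + j11.9)/(86.3 + j11.9), |Γ_s| = 0.743
VSWR = (1 + |Γ_s|)/(1 − |Γ_s|)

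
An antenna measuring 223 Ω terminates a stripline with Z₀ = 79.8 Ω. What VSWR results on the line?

VSWR ≈ 2.79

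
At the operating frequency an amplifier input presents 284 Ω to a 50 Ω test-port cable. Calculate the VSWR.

Γ = (284 − 50)/(284 + 50) = 0.701
VSWR = (1 + 0.701)/(1 − 0.701)

VSWR ≈ 5.68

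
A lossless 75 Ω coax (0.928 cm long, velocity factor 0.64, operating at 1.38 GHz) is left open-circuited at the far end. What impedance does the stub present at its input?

Z_in ≈ −j168 Ω

λ = v/f = 0.64·c / 1.38 GHz = 0.139 m
βl = 2π·l/λ = 2π × 0.0667 = 24°
tan(βl) = 0.445
For an open-circuited stub, Z_in = −jZ_0·cot(βl) = −jZ_0/tan(βl)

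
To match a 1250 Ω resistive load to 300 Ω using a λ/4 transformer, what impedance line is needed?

Z_qwt = √(Z_0·R_L) = √(300 × 1250) = √375000

Z_qwt ≈ 612 Ω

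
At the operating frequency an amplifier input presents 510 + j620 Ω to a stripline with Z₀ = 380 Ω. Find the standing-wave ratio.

VSWR ≈ 3.81

Γ = (Z_L − Z_0)/(Z_L + Z_0) = (130 + j620)/(890 + j620)
|Γ| = 633/1080 = 0.584
VSWR = (1 + |Γ|)/(1 − |Γ|) = 1.58/0.416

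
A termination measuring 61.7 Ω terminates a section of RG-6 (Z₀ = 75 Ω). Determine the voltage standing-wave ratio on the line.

Γ = (61.7 − 75)/(61.7 + 75) = -0.0973
VSWR = (1 + 0.0973)/(1 − 0.0973)

VSWR ≈ 1.22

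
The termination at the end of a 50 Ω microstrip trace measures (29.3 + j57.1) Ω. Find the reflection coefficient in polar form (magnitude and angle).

Γ = (Z_L − Z_0)/(Z_L + Z_0) = (-20.7 + j57.1)/(79.3 + j57.1)
|Γ| = 60.7/97.7 = 0.622

Γ ≈ 0.622 ∠ 74.2°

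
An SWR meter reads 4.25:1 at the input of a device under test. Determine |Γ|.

|Γ| ≈ 0.619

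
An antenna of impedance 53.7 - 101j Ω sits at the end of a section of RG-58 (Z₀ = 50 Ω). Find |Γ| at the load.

Γ = (Z_L − Z_0)/(Z_L + Z_0) = (3.7 − j101)/(103.7 − j101)
|Γ| = 101/145

|Γ| ≈ 0.698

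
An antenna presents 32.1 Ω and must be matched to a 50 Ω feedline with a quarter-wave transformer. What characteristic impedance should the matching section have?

Z_qwt = √(Z_0·R_L) = √(50 × 32.1) = √1605

Z_qwt ≈ 40.1 Ω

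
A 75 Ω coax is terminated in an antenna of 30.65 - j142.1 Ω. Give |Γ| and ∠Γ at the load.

Γ = (Z_L − Z_0)/(Z_L + Z_0) = (-44.35 − j142.1)/(105.7 − j142.1)
|Γ| = 149/177 = 0.841

Γ ≈ 0.841 ∠ -54°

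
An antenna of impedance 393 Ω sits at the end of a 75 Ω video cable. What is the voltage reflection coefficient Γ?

Γ = 0.679

Γ = (Z_L − Z_0)/(Z_L + Z_0) = (393 − 75)/(393 + 75) = 318/468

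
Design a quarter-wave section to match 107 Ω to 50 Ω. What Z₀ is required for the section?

Z_qwt = √(Z_0·R_L) = √(50 × 107) = √5350

Z_qwt ≈ 73.1 Ω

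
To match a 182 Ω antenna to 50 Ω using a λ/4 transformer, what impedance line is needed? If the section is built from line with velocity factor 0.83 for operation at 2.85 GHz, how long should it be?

Z_qwt = √(Z_0·R_L) = √(50 × 182) = √9100
λ = 0.83·c/f = 0.0874 m, so l = λ/4 = 0.0218 m

Z_qwt ≈ 95.4 Ω; length ≈ 2.18 cm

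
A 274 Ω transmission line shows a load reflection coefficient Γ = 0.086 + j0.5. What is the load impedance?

Z_L ≈ 187 + j252 Ω

Z_L = Z_0·(1 + Γ)/(1 − Γ) = 274·(1.09 + j0.5)/(0.914 − j0.5)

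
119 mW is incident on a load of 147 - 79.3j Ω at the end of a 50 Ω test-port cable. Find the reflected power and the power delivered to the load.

|Γ| = |(97 − j79.3)/(197 − j79.3)| = 0.59
|Γ|² = 0.348
P_refl = |Γ|²·P_inc = 41.4 mW, P_del = (1 − |Γ|²)·P_inc = 77.6 mW

P_reflected ≈ 41.4 mW; P_delivered ≈ 77.6 mW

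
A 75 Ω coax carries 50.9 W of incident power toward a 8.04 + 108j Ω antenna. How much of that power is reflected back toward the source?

|Γ| = |(-66.96 + j108)/(83.04 + j108)| = 0.933
|Γ|² = 0.87
P_refl = |Γ|²·P_inc = 44.3 W, P_del = (1 − |Γ|²)·P_inc = 6.61 W

P_reflected ≈ 44.3 W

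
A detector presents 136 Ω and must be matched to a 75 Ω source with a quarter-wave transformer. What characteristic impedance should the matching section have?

Z_qwt = √(Z_0·R_L) = √(75 × 136) = √10200

Z_qwt ≈ 101 Ω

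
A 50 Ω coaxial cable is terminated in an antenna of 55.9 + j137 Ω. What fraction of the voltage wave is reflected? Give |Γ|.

|Γ| ≈ 0.792

Γ = (Z_L − Z_0)/(Z_L + Z_0) = (5.9 + j137)/(105.9 + j137)
|Γ| = 137/173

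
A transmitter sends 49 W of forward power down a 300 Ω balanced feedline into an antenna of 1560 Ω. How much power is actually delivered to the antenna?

Γ = (1560 − 300)/(1560 + 300) = 0.677
|Γ|² = 0.459
P_refl = |Γ|²·P_inc = 22.5 W, P_del = (1 − |Γ|²)·P_inc = 26.5 W

P_delivered ≈ 26.5 W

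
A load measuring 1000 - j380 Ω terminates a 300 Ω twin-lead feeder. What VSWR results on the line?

VSWR ≈ 3.86

Γ = (Z_L − Z_0)/(Z_L + Z_0) = (700 − j380)/(1300 − j380)
|Γ| = 796/1350 = 0.588
VSWR = (1 + |Γ|)/(1 − |Γ|) = 1.59/0.412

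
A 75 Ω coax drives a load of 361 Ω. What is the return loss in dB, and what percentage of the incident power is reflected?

Γ = (361 − 75)/(361 + 75) = 0.656
RL = −20·log₁₀(0.656) = 3.66 dB
P_refl/P_inc = |Γ|² = 0.43

RL ≈ 3.66 dB; 43% of incident power reflected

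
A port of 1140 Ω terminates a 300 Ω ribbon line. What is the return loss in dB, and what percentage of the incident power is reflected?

RL ≈ 4.68 dB; 34% of incident power reflected

Γ = (1140 − 300)/(1140 + 300) = 0.583
RL = −20·log₁₀(0.583) = 4.68 dB
P_refl/P_inc = |Γ|² = 0.34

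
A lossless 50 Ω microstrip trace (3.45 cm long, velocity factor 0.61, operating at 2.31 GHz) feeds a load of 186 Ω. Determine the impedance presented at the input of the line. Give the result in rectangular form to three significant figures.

Z_in ≈ 62.1 + j77.6 Ω

λ = v/f = 0.61·c / 2.31 GHz = 0.0792 m
βl = 2π·l/λ = 2π × 0.435 = 157°
tan(βl) = tan(157°) = -0.429
Z_in = Z_0·(Z_L + jZ_0·tanβl)/(Z_0 + jZ_L·tanβl)
     = 50·(186 − j21.5)/(50 − j79.8)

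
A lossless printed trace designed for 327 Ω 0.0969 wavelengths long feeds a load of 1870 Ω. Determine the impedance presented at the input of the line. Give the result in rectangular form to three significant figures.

Z_in ≈ 164 − j428 Ω

βl = 2π × 0.0969 = 34.9°
tan(βl) = tan(34.9°) = 0.697
Z_in = Z_0·(Z_L + jZ_0·tanβl)/(Z_0 + jZ_L·tanβl)
     = 327·(1870 + j228)/(327 + j1300)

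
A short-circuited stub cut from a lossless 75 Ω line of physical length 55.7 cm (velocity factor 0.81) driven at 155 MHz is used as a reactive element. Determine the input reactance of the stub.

λ = v/f = 0.81·c / 155 MHz = 1.57 m
βl = 2π·l/λ = 2π × 0.355 = 128°
tan(βl) = -1.28
For a short-circuited stub, Z_in = jZ_0·tan(βl)

X_in ≈ -96.3 Ω (capacitive)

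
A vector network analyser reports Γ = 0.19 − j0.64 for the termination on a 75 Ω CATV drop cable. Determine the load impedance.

Z_L ≈ 39 − j90.1 Ω

Z_L = Z_0·(1 + Γ)/(1 − Γ) = 75·(1.19 − j0.64)/(0.81 + j0.64)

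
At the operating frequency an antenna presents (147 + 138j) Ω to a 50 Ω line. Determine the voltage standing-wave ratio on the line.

VSWR ≈ 5.7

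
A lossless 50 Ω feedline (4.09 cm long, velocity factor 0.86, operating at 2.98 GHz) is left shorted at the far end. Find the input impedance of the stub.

λ = v/f = 0.86·c / 2.98 GHz = 0.0866 m
βl = 2π·l/λ = 2π × 0.472 = 170°
tan(βl) = -0.175
For a shorted stub, Z_in = jZ_0·tan(βl)

Z_in ≈ −j8.76 Ω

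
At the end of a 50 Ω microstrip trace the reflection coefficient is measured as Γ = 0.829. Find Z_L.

Z_L = Z_0·(1 + Γ)/(1 − Γ) = 50·(1.83)/(0.171)

Z_L ≈ 535 Ω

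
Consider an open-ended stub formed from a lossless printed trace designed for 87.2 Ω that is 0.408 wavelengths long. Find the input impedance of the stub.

Z_in ≈ +j134 Ω

βl = 2π × 0.408 = 147°
tan(βl) = -0.652
For an open-ended stub, Z_in = −jZ_0·cot(βl) = −jZ_0/tan(βl)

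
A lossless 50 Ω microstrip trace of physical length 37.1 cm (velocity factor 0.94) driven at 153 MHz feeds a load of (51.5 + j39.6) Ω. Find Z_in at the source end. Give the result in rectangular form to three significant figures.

λ = v/f = 0.94·c / 153 MHz = 1.84 m
βl = 2π·l/λ = 2π × 0.201 = 72.5°
tan(βl) = tan(72.5°) = 3.16
Z_in = Z_0·(Z_L + jZ_0·tanβl)/(Z_0 + jZ_L·tanβl)
     = 50·(51.5 + j198)/(-75.3 + j163)

Z_in ≈ 44 − j36.1 Ω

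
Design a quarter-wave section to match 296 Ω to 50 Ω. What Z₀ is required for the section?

Z_qwt = √(Z_0·R_L) = √(50 × 296) = √14800

Z_qwt ≈ 122 Ω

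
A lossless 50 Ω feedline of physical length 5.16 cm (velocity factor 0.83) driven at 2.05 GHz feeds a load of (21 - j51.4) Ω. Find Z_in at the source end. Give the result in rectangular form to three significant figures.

Z_in ≈ 97.6 − j118 Ω

λ = v/f = 0.83·c / 2.05 GHz = 0.121 m
βl = 2π·l/λ = 2π × 0.425 = 153°
tan(βl) = tan(153°) = -0.511
Z_in = Z_0·(Z_L + jZ_0·tanβl)/(Z_0 + jZ_L·tanβl)
     = 50·(21 − j76.9)/(23.7 − j10.7)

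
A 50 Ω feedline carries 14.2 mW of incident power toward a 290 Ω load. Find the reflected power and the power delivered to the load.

P_reflected ≈ 7.08 mW; P_delivered ≈ 7.12 mW

Γ = (290 − 50)/(290 + 50) = 0.706
|Γ|² = 0.498
P_refl = |Γ|²·P_inc = 7.08 mW, P_del = (1 − |Γ|²)·P_inc = 7.12 mW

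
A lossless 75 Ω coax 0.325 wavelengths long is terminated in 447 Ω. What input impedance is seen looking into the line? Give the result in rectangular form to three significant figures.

Z_in ≈ 15.7 + j36.9 Ω

βl = 2π × 0.325 = 117°
tan(βl) = tan(117°) = -1.96
Z_in = Z_0·(Z_L + jZ_0·tanβl)/(Z_0 + jZ_L·tanβl)
     = 75·(447 − j147)/(75 − j877)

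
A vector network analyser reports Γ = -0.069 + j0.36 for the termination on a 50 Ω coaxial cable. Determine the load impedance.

Z_L ≈ 34 + j28.3 Ω

Z_L = Z_0·(1 + Γ)/(1 − Γ) = 50·(0.931 + j0.36)/(1.07 − j0.36)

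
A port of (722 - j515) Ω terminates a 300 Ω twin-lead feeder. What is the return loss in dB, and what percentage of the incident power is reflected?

Γ = (422 − j515)/(1022 − j515), |Γ| = 0.582
RL = −20·log₁₀(0.582) = 4.7 dB
P_refl/P_inc = |Γ|² = 0.338

RL ≈ 4.7 dB; 33.8% of incident power reflected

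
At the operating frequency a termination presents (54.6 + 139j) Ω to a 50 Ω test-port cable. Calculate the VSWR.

Γ = (Z_L − Z_0)/(Z_L + Z_0) = (4.6 + j139)/(104.6 + j139)
|Γ| = 139/174 = 0.799
VSWR = (1 + |Γ|)/(1 − |Γ|) = 1.8/0.201

VSWR ≈ 8.97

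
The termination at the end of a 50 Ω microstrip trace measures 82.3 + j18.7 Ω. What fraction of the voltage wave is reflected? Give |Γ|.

|Γ| ≈ 0.279

Γ = (Z_L − Z_0)/(Z_L + Z_0) = (32.3 + j18.7)/(132.3 + j18.7)
|Γ| = 37.3/134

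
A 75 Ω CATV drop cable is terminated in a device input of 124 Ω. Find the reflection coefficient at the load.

Γ = (Z_L − Z_0)/(Z_L + Z_0) = (124 − 75)/(124 + 75) = 49/199

Γ = 0.246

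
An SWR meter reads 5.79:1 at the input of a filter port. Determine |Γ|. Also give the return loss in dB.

|Γ| = (S − 1)/(S + 1) = (5.79 − 1)/(5.79 + 1) = 4.79/6.79
RL = −20·log₁₀|Γ| = −20·log₁₀(0.705)

|Γ| ≈ 0.705; return loss ≈ 3.03 dB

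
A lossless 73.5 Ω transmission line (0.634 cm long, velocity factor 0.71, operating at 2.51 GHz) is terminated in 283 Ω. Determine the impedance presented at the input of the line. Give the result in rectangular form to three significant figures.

λ = v/f = 0.71·c / 2.51 GHz = 0.0849 m
βl = 2π·l/λ = 2π × 0.0747 = 26.9°
tan(βl) = tan(26.9°) = 0.507
Z_in = Z_0·(Z_L + jZ_0·tanβl)/(Z_0 + jZ_L·tanβl)
     = 73.5·(283 + j37.3)/(73.5 + j144)

Z_in ≈ 73.9 − j107 Ω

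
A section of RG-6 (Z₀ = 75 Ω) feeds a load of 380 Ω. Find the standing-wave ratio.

Γ = (380 − 75)/(380 + 75) = 0.67
VSWR = (1 + 0.67)/(1 − 0.67)

VSWR ≈ 5.07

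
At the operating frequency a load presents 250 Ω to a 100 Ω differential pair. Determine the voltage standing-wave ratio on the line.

Γ = (250 − 100)/(250 + 100) = 0.429
VSWR = (1 + 0.429)/(1 − 0.429)

VSWR ≈ 2.5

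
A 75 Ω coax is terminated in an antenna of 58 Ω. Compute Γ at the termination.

Γ = -0.128

Γ = (Z_L − Z_0)/(Z_L + Z_0) = (58 − 75)/(58 + 75) = -17/133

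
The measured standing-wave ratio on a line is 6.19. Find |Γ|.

|Γ| = (S − 1)/(S + 1) = (6.19 − 1)/(6.19 + 1) = 5.19/7.19

|Γ| ≈ 0.722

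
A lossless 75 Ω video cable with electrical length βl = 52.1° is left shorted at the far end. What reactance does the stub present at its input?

X_in ≈ 96.3 Ω (inductive)

tan(βl) = 1.28
For a shorted stub, Z_in = jZ_0·tan(βl)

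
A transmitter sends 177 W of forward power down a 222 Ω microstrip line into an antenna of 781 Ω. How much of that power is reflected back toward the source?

Γ = (781 − 222)/(781 + 222) = 0.557
|Γ|² = 0.311
P_refl = |Γ|²·P_inc = 55 W, P_del = (1 − |Γ|²)·P_inc = 122 W

P_reflected ≈ 55 W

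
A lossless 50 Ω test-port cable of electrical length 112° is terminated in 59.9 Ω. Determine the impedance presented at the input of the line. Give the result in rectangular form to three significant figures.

Z_in ≈ 43.6 + j5.5 Ω

tan(βl) = tan(112°) = -2.48
Z_in = Z_0·(Z_L + jZ_0·tanβl)/(Z_0 + jZ_L·tanβl)
     = 50·(59.9 − j124)/(50 − j148)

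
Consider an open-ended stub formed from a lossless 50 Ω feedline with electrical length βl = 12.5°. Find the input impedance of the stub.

tan(βl) = 0.222
For an open-ended stub, Z_in = −jZ_0·cot(βl) = −jZ_0/tan(βl)

Z_in ≈ −j226 Ω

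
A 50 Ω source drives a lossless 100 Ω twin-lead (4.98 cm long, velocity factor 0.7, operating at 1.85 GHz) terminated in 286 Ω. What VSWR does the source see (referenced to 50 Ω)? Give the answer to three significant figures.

VSWR ≈ 5.17

λ = v/f = 0.7·c / 1.85 GHz = 0.114 m
βl = 2π·l/λ = 2π × 0.439 = 158°
tan(βl) = -0.405
Z_in = Z_0·(Z_L + jZ_0·tanβl)/(Z_0 + jZ_L·tanβl) = 142 + j124 Ω
Γ_s = (Z_in − Z_s)/(Z_in + Z_s) = (92.1 + j124)/(192 + j124), |Γ_s| = 0.676
VSWR = (1 + |Γ_s|)/(1 − |Γ_s|)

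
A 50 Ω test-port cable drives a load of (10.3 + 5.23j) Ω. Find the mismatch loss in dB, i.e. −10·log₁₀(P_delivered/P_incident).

Γ = (-39.7 + j5.23)/(60.3 + j5.23), |Γ| = 0.662
|Γ|² = 0.438, so P_del/P_inc = 1 − |Γ|² = 0.562
ML = −10·log₁₀(1 − |Γ|²)

mismatch loss ≈ 2.5 dB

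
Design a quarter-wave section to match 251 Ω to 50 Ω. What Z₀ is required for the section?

Z_qwt ≈ 112 Ω

Z_qwt = √(Z_0·R_L) = √(50 × 251) = √12550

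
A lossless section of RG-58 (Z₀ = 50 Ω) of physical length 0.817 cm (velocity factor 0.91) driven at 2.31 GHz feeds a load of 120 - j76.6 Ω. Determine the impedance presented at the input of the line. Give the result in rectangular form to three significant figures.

λ = v/f = 0.91·c / 2.31 GHz = 0.118 m
βl = 2π·l/λ = 2π × 0.0691 = 24.9°
tan(βl) = tan(24.9°) = 0.464
Z_in = Z_0·(Z_L + jZ_0·tanβl)/(Z_0 + jZ_L·tanβl)
     = 50·(120 − j53.4)/(85.5 + j55.7)

Z_in ≈ 35 − j54 Ω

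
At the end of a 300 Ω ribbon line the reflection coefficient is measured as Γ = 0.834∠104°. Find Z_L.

Z_L = Z_0·(1 + Γ)/(1 − Γ) = 300·(0.798 + j0.809)/(1.2 − j0.809)

Z_L ≈ 43.5 + j231 Ω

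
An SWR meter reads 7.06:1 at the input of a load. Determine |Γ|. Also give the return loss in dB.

|Γ| = (S − 1)/(S + 1) = (7.06 − 1)/(7.06 + 1) = 6.06/8.06
RL = −20·log₁₀|Γ| = −20·log₁₀(0.752)

|Γ| ≈ 0.752; return loss ≈ 2.48 dB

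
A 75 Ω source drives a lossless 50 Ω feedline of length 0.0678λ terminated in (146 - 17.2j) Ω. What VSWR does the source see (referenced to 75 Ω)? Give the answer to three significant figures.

VSWR ≈ 2.54

βl = 2π × 0.0678 = 24.4°
tan(βl) = 0.454
Z_in = Z_0·(Z_L + jZ_0·tanβl)/(Z_0 + jZ_L·tanβl) = 56.9 − j60.5 Ω
Γ_s = (Z_in − Z_s)/(Z_in + Z_s) = (-18.1 − j60.5)/(132 − j60.5), |Γ_s| = 0.435
VSWR = (1 + |Γ_s|)/(1 − |Γ_s|)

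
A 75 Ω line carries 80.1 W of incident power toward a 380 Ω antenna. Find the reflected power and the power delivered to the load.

P_reflected ≈ 36 W; P_delivered ≈ 44.1 W

Γ = (380 − 75)/(380 + 75) = 0.67
|Γ|² = 0.449
P_refl = |Γ|²·P_inc = 36 W, P_del = (1 − |Γ|²)·P_inc = 44.1 W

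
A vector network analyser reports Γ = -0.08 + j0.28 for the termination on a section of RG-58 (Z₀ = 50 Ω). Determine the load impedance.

Z_L ≈ 36.8 + j22.5 Ω

Z_L = Z_0·(1 + Γ)/(1 − Γ) = 50·(0.92 + j0.28)/(1.08 − j0.28)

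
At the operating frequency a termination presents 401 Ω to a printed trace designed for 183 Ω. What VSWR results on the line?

VSWR ≈ 2.19

For a purely resistive load, VSWR = R_L/Z_0 or Z_0/R_L (whichever > 1) = 401/183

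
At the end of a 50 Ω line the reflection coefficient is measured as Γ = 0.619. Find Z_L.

Z_L = Z_0·(1 + Γ)/(1 − Γ) = 50·(1.62)/(0.381)

Z_L ≈ 212 Ω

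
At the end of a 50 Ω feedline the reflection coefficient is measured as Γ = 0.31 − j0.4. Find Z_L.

Z_L = Z_0·(1 + Γ)/(1 − Γ) = 50·(1.31 − j0.4)/(0.69 + j0.4)

Z_L ≈ 58.5 − j62.9 Ω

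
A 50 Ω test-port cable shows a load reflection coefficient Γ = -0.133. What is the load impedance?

Z_L ≈ 38.3 Ω

Z_L = Z_0·(1 + Γ)/(1 − Γ) = 50·(0.867)/(1.13)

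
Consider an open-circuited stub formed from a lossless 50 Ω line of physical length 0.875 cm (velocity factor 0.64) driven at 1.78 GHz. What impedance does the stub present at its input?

Z_in ≈ −j89.5 Ω

λ = v/f = 0.64·c / 1.78 GHz = 0.108 m
βl = 2π·l/λ = 2π × 0.0811 = 29.2°
tan(βl) = 0.559
For an open-circuited stub, Z_in = −jZ_0·cot(βl) = −jZ_0/tan(βl)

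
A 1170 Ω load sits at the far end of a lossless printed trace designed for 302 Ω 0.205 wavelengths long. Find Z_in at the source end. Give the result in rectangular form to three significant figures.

βl = 2π × 0.205 = 73.8°
tan(βl) = tan(73.8°) = 3.44
Z_in = Z_0·(Z_L + jZ_0·tanβl)/(Z_0 + jZ_L·tanβl)
     = 302·(1170 + j1040)/(302 + j4030)

Z_in ≈ 84.1 − j81.4 Ω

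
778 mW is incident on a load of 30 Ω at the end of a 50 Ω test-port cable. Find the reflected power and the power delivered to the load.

Γ = (30 − 50)/(30 + 50) = -0.25
|Γ|² = 0.0625
P_refl = |Γ|²·P_inc = 48.6 mW, P_del = (1 − |Γ|²)·P_inc = 729 mW

P_reflected ≈ 48.6 mW; P_delivered ≈ 729 mW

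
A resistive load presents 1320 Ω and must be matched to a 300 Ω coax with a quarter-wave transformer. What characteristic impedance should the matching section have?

Z_qwt = √(Z_0·R_L) = √(300 × 1320) = √396000

Z_qwt ≈ 629 Ω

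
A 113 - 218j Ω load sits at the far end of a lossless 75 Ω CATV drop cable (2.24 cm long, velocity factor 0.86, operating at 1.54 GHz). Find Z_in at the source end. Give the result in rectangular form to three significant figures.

λ = v/f = 0.86·c / 1.54 GHz = 0.168 m
βl = 2π·l/λ = 2π × 0.134 = 48.1°
tan(βl) = tan(48.1°) = 1.12
Z_in = Z_0·(Z_L + jZ_0·tanβl)/(Z_0 + jZ_L·tanβl)
     = 75·(113 − j134)/(318 + j126)

Z_in ≈ 12.2 − j36.5 Ω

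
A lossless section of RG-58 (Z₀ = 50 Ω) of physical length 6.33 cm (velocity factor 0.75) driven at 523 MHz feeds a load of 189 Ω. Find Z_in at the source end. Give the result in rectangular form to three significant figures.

λ = v/f = 0.75·c / 523 MHz = 0.43 m
βl = 2π·l/λ = 2π × 0.147 = 53°
tan(βl) = tan(53°) = 1.33
Z_in = Z_0·(Z_L + jZ_0·tanβl)/(Z_0 + jZ_L·tanβl)
     = 50·(189 + j66.3)/(50 + j251)

Z_in ≈ 20 − j33.7 Ω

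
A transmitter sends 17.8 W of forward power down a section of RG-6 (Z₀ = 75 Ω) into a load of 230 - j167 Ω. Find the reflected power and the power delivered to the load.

P_reflected ≈ 7.64 W; P_delivered ≈ 10.2 W

|Γ| = |(155 − j167)/(305 − j167)| = 0.655
|Γ|² = 0.429
P_refl = |Γ|²·P_inc = 7.64 W, P_del = (1 − |Γ|²)·P_inc = 10.2 W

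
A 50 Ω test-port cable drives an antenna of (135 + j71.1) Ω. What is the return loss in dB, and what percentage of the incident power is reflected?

RL ≈ 5.05 dB; 31.3% of incident power reflected

Γ = (85 + j71.1)/(185 + j71.1), |Γ| = 0.559
RL = −20·log₁₀(0.559) = 5.05 dB
P_refl/P_inc = |Γ|² = 0.313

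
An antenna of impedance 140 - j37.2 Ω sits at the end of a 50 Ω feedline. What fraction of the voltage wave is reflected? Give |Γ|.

Γ = (Z_L − Z_0)/(Z_L + Z_0) = (90 − j37.2)/(190 − j37.2)
|Γ| = 97.4/194

|Γ| ≈ 0.503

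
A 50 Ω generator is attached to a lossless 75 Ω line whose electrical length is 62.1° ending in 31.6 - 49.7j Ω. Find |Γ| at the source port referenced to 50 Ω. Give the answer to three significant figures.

|Γ| ≈ 0.493

tan(βl) = 1.89
Z_in = Z_0·(Z_L + jZ_0·tanβl)/(Z_0 + jZ_L·tanβl) = 25.3 + j31.9 Ω
Γ_s = (Z_in − Z_s)/(Z_in + Z_s) = (-24.7 + j31.9)/(75.3 + j31.9), |Γ_s| = 0.493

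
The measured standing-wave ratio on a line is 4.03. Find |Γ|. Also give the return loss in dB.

|Γ| = (S − 1)/(S + 1) = (4.03 − 1)/(4.03 + 1) = 3.03/5.03
RL = −20·log₁₀|Γ| = −20·log₁₀(0.602)

|Γ| ≈ 0.602; return loss ≈ 4.4 dB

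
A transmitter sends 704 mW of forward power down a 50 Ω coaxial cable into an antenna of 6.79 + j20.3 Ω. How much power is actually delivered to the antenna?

P_delivered ≈ 263 mW

|Γ| = |(-43.21 + j20.3)/(56.79 + j20.3)| = 0.792
|Γ|² = 0.627
P_refl = |Γ|²·P_inc = 441 mW, P_del = (1 − |Γ|²)·P_inc = 263 mW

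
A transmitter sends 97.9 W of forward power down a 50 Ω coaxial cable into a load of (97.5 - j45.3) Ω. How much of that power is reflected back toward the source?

P_reflected ≈ 17.7 W

|Γ| = |(47.5 − j45.3)/(147.5 − j45.3)| = 0.425
|Γ|² = 0.181
P_refl = |Γ|²·P_inc = 17.7 W, P_del = (1 − |Γ|²)·P_inc = 80.2 W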